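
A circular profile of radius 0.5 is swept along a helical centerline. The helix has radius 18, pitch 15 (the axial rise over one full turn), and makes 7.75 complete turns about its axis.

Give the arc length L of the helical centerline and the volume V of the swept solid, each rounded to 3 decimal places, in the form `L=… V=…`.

2πR = 2π·18 = 113.097336
per-turn = √(113.097336² + 15²) = √(12791.0073 + 225) = √13016.0073 = 114.087718
L = 7.75 × 114.087718 = 884.179811
V = π·0.5² × L = 0.785398 × 884.179811 = 694.433200

L=884.180 V=694.433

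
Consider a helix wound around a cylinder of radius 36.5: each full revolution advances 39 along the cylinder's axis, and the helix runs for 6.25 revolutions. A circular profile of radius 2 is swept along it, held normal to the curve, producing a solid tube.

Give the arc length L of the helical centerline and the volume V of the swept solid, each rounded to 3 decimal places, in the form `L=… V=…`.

L=1453.930 V=18270.617

2πR = 2π·36.5 = 229.336264
per-turn = √(229.336264² + 39²) = √(52595.1219 + 1521) = √54116.1219 = 232.628721
L = 6.25 × 232.628721 = 1453.929507
V = π·2² × L = 12.566371 × 1453.929507 = 18270.617026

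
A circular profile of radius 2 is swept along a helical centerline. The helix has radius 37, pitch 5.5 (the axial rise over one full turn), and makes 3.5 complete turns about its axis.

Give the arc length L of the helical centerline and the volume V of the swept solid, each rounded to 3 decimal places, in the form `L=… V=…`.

L=813.900 V=10227.771

2πR = 2π·37 = 232.477856
per-turn = √(232.477856² + 5.5²) = √(54045.9537 + 30.25) = √54076.2037 = 232.542907
L = 3.5 × 232.542907 = 813.900175
V = π·2² × L = 12.566371 × 813.900175 = 10227.771246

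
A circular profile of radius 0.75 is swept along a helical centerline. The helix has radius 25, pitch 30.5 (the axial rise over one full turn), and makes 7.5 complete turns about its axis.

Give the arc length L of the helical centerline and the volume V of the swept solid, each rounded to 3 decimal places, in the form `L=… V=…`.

2πR = 2π·25 = 157.079633
per-turn = √(157.079633² + 30.5²) = √(24674.0110 + 930.25) = √25604.2610 = 160.013315
L = 7.5 × 160.013315 = 1200.099863
V = π·0.75² × L = 1.767146 × 1200.099863 = 2120.751514

L=1200.100 V=2120.752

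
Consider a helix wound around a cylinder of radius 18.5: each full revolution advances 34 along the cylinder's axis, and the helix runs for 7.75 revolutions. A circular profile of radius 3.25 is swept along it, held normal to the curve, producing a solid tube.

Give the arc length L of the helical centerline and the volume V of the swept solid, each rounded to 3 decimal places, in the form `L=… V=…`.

2πR = 2π·18.5 = 116.238928
per-turn = √(116.238928² + 34²) = √(13511.4884 + 1156) = √14667.4884 = 121.109407
L = 7.75 × 121.109407 = 938.597903
V = π·3.25² × L = 33.183072 × 938.597903 = 31145.562173

L=938.598 V=31145.562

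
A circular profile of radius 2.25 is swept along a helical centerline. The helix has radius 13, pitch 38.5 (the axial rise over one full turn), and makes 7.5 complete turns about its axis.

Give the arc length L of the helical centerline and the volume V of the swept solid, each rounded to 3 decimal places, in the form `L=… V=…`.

2πR = 2π·13 = 81.681409
per-turn = √(81.681409² + 38.5²) = √(6671.8526 + 1482.25) = √8154.1026 = 90.300070
L = 7.5 × 90.300070 = 677.250522
V = π·2.25² × L = 15.904313 × 677.250522 = 10771.204155

L=677.251 V=10771.204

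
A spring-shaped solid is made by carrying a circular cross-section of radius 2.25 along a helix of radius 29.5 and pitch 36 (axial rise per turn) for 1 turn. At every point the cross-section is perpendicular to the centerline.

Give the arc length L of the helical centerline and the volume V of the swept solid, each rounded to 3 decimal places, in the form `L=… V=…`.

2πR = 2π·29.5 = 185.353967
per-turn = √(185.353967² + 36²) = √(34356.0929 + 1296) = √35652.0929 = 188.817618
L = 1 × 188.817618 = 188.817618
V = π·2.25² × L = 15.904313 × 188.817618 = 3003.014463

L=188.818 V=3003.014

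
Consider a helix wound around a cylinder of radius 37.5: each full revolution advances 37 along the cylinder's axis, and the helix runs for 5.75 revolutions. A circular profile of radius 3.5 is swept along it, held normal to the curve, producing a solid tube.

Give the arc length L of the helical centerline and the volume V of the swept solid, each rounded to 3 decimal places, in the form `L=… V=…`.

L=1371.414 V=52778.214

2πR = 2π·37.5 = 235.619449
per-turn = √(235.619449² + 37²) = √(55516.5248 + 1369) = √56885.5248 = 238.506865
L = 5.75 × 238.506865 = 1371.414475
V = π·3.5² × L = 38.484510 × 1371.414475 = 52778.214086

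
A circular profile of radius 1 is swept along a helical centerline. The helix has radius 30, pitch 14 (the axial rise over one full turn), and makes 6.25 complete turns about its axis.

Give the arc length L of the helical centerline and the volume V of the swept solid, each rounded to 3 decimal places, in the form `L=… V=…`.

2πR = 2π·30 = 188.495559
per-turn = √(188.495559² + 14²) = √(35530.5758 + 196) = √35726.5758 = 189.014750
L = 6.25 × 189.014750 = 1181.342190
V = π·1² × L = 3.141593 × 1181.342190 = 3711.295944

L=1181.342 V=3711.296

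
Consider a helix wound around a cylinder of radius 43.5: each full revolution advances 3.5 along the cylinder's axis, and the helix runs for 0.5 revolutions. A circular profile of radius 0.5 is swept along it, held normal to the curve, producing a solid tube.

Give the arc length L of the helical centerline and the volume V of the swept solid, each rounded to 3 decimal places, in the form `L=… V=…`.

L=136.670 V=107.341

2πR = 2π·43.5 = 273.318561
per-turn = √(273.318561² + 3.5²) = √(74703.0357 + 12.25) = √74715.2857 = 273.340970
L = 0.5 × 273.340970 = 136.670485
V = π·0.5² × L = 0.785398 × 136.670485 = 107.340748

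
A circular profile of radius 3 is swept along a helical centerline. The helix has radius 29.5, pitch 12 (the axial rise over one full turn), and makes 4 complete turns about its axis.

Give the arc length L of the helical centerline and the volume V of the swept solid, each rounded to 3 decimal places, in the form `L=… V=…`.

2πR = 2π·29.5 = 185.353967
per-turn = √(185.353967² + 12²) = √(34356.0929 + 144) = √34500.0929 = 185.742006
L = 4 × 185.742006 = 742.968025
V = π·3² × L = 28.274334 × 742.968025 = 21006.926013

L=742.968 V=21006.926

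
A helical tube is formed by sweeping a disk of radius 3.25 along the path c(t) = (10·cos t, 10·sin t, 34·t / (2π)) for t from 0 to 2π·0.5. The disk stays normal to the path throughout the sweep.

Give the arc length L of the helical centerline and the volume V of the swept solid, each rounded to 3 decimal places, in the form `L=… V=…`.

2πR = 2π·10 = 62.831853
per-turn = √(62.831853² + 34²) = √(3947.8418 + 1156) = √5103.8418 = 71.441177
L = 0.5 × 71.441177 = 35.720588
V = π·3.25² × L = 33.183072 × 35.720588 = 1185.318873

L=35.721 V=1185.319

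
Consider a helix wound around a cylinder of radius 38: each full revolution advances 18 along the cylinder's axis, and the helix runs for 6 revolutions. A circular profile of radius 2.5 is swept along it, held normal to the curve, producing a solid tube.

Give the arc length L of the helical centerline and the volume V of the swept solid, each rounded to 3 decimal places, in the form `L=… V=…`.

L=1436.631 V=28208.193

2πR = 2π·38 = 238.761042
per-turn = √(238.761042² + 18²) = √(57006.8350 + 324) = √57330.8350 = 239.438583
L = 6 × 239.438583 = 1436.631498
V = π·2.5² × L = 19.634954 × 1436.631498 = 28208.193498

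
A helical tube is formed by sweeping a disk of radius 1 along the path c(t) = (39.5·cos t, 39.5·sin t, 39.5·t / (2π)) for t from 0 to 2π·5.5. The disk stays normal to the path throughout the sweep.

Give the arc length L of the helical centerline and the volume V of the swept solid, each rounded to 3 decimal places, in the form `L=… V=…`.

2πR = 2π·39.5 = 248.185820
per-turn = √(248.185820² + 39.5²) = √(61596.2011 + 1560.25) = √63156.4511 = 251.309473
L = 5.5 × 251.309473 = 1382.202100
V = π·1² × L = 3.141593 × 1382.202100 = 4342.315963

L=1382.202 V=4342.316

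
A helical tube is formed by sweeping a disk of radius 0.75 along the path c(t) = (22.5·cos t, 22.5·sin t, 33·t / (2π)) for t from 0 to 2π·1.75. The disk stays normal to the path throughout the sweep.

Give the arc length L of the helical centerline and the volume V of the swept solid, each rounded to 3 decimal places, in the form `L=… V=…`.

L=254.051 V=448.946

2πR = 2π·22.5 = 141.371669
per-turn = √(141.371669² + 33²) = √(19985.9489 + 1089) = √21074.9489 = 145.172135
L = 1.75 × 145.172135 = 254.051237
V = π·0.75² × L = 1.767146 × 254.051237 = 448.945594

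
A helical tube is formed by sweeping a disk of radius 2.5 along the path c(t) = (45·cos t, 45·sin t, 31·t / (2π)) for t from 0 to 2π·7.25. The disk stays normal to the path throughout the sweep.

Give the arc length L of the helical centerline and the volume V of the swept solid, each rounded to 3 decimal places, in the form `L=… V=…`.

2πR = 2π·45 = 282.743339
per-turn = √(282.743339² + 31²) = √(79943.7956 + 961) = √80904.7956 = 284.437683
L = 7.25 × 284.437683 = 2062.173204
V = π·2.5² × L = 19.634954 × 2062.173204 = 40490.676166

L=2062.173 V=40490.676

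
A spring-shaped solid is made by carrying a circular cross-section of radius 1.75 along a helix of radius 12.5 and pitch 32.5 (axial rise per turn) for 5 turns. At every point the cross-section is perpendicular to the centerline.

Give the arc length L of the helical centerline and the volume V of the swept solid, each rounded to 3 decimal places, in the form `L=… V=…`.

L=424.993 V=4088.909

2πR = 2π·12.5 = 78.539816
per-turn = √(78.539816² + 32.5²) = √(6168.5028 + 1056.25) = √7224.7528 = 84.998546
L = 5 × 84.998546 = 424.992728
V = π·1.75² × L = 9.621128 × 424.992728 = 4088.909222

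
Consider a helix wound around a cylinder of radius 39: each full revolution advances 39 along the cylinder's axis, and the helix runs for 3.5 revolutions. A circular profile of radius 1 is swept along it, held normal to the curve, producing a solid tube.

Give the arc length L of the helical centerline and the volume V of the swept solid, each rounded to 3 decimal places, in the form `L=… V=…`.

L=868.449 V=2728.314

2πR = 2π·39 = 245.044227
per-turn = √(245.044227² + 39²) = √(60046.6732 + 1521) = √61567.6732 = 248.128340
L = 3.5 × 248.128340 = 868.449190
V = π·1² × L = 3.141593 × 868.449190 = 2728.313597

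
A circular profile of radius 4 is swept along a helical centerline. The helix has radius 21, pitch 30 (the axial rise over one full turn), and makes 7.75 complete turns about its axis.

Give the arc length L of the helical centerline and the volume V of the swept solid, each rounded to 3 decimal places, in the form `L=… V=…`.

L=1048.686 V=52712.731

2πR = 2π·21 = 131.946891
per-turn = √(131.946891² + 30²) = √(17409.9822 + 900) = √18309.9822 = 135.314383
L = 7.75 × 135.314383 = 1048.686466
V = π·4² × L = 50.265482 × 1048.686466 = 52712.731153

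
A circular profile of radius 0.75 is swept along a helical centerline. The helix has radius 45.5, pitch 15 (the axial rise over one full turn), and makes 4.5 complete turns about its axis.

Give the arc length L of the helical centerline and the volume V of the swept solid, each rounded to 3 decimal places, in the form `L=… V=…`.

2πR = 2π·45.5 = 285.884931
per-turn = √(285.884931² + 15²) = √(81730.1940 + 225) = √81955.1940 = 286.278176
L = 4.5 × 286.278176 = 1288.251792
V = π·0.75² × L = 1.767146 × 1288.251792 = 2276.528831

L=1288.252 V=2276.529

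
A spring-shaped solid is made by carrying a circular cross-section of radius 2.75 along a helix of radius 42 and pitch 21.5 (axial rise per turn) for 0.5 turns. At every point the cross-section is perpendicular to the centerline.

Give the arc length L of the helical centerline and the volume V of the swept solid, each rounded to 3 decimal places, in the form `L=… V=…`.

2πR = 2π·42 = 263.893783
per-turn = √(263.893783² + 21.5²) = √(69639.9287 + 462.25) = √70102.1787 = 264.768160
L = 0.5 × 264.768160 = 132.384080
V = π·2.75² × L = 23.758294 × 132.384080 = 3145.219955

L=132.384 V=3145.220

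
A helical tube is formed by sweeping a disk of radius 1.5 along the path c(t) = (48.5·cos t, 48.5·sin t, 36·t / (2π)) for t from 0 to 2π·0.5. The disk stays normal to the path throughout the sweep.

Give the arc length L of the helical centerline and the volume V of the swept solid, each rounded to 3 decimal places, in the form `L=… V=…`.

2πR = 2π·48.5 = 304.734487
per-turn = √(304.734487² + 36²) = √(92863.1078 + 1296) = √94159.1078 = 306.853561
L = 0.5 × 306.853561 = 153.426780
V = π·1.5² × L = 7.068583 × 153.426780 = 1084.510004

L=153.427 V=1084.510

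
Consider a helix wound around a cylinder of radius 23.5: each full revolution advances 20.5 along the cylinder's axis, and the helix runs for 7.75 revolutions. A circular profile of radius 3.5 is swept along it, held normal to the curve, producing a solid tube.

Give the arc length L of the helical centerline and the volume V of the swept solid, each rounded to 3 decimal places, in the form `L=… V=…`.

2πR = 2π·23.5 = 147.654855
per-turn = √(147.654855² + 20.5²) = √(21801.9561 + 420.25) = √22222.2061 = 149.071144
L = 7.75 × 149.071144 = 1155.301370
V = π·3.5² × L = 38.484510 × 1155.301370 = 44461.207129

L=1155.301 V=44461.207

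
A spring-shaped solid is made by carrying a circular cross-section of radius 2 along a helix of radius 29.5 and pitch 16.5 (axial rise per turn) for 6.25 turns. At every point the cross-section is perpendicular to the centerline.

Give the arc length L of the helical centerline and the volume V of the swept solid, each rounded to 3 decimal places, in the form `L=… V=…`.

L=1163.043 V=14615.233

2πR = 2π·29.5 = 185.353967
per-turn = √(185.353967² + 16.5²) = √(34356.0929 + 272.25) = √34628.3429 = 186.086923
L = 6.25 × 186.086923 = 1163.043269
V = π·2² × L = 12.566371 × 1163.043269 = 14615.232757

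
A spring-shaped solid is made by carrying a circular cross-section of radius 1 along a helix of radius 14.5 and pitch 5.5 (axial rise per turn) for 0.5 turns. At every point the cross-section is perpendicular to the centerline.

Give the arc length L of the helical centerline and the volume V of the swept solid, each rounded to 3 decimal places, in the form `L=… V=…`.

2πR = 2π·14.5 = 91.106187
per-turn = √(91.106187² + 5.5²) = √(8300.3373 + 30.25) = √8330.5873 = 91.272051
L = 0.5 × 91.272051 = 45.636026
V = π·1² × L = 3.141593 × 45.636026 = 143.369803

L=45.636 V=143.370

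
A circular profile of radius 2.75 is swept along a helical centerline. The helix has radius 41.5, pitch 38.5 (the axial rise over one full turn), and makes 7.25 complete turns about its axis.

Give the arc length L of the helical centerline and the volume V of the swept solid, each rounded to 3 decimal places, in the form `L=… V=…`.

2πR = 2π·41.5 = 260.752190
per-turn = √(260.752190² + 38.5²) = √(67991.7047 + 1482.25) = √69473.9547 = 263.579124
L = 7.25 × 263.579124 = 1910.948651
V = π·2.75² × L = 23.758294 × 1910.948651 = 45400.880704

L=1910.949 V=45400.881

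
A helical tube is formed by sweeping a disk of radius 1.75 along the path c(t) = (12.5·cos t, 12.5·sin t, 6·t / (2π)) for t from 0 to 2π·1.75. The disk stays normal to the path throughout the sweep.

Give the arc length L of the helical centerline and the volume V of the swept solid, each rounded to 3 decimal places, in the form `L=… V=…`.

L=137.845 V=1326.226

2πR = 2π·12.5 = 78.539816
per-turn = √(78.539816² + 6²) = √(6168.5028 + 36) = √6204.5028 = 78.768666
L = 1.75 × 78.768666 = 137.845166
V = π·1.75² × L = 9.621128 × 137.845166 = 1326.225914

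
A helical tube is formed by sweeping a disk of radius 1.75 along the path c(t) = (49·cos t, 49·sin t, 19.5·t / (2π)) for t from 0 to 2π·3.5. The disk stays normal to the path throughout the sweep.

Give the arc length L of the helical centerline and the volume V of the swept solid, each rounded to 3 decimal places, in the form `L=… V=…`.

2πR = 2π·49 = 307.876080
per-turn = √(307.876080² + 19.5²) = √(94787.6807 + 380.25) = √95167.9307 = 308.492999
L = 3.5 × 308.492999 = 1079.725498
V = π·1.75² × L = 9.621128 × 1079.725498 = 10388.176681

L=1079.725 V=10388.177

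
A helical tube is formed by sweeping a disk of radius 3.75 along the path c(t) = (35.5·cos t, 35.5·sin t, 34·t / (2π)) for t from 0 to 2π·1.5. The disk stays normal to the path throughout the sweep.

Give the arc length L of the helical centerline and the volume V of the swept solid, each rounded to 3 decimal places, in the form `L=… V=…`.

L=338.444 V=14952.010

2πR = 2π·35.5 = 223.053078
per-turn = √(223.053078² + 34²) = √(49752.6758 + 1156) = √50908.6758 = 225.629510
L = 1.5 × 225.629510 = 338.444265
V = π·3.75² × L = 44.178647 × 338.444265 = 14952.009609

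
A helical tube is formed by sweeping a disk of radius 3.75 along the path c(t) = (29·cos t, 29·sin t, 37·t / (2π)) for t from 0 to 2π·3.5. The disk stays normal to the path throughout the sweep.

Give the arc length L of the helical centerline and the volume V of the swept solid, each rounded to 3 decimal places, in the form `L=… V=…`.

L=650.759 V=28749.635

2πR = 2π·29 = 182.212374
per-turn = √(182.212374² + 37²) = √(33201.3492 + 1369) = √34570.3492 = 185.931033
L = 3.5 × 185.931033 = 650.758617
V = π·3.75² × L = 44.178647 × 650.758617 = 28749.635027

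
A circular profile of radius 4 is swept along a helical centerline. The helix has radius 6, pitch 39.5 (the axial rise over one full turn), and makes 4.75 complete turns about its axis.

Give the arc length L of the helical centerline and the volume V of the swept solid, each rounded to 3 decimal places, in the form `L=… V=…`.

L=259.364 V=13037.037

2πR = 2π·6 = 37.699112
per-turn = √(37.699112² + 39.5²) = √(1421.2230 + 1560.25) = √2981.4730 = 54.602867
L = 4.75 × 54.602867 = 259.363616
V = π·4² × L = 50.265482 × 259.363616 = 13037.037292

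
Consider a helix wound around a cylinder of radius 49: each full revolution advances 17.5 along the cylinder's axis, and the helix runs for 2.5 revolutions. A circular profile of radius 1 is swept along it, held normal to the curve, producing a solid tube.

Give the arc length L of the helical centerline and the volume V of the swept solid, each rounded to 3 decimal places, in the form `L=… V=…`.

L=770.933 V=2421.956

2πR = 2π·49 = 307.876080
per-turn = √(307.876080² + 17.5²) = √(94787.6807 + 306.25) = √95093.9307 = 308.373038
L = 2.5 × 308.373038 = 770.932595
V = π·1² × L = 3.141593 × 770.932595 = 2421.956178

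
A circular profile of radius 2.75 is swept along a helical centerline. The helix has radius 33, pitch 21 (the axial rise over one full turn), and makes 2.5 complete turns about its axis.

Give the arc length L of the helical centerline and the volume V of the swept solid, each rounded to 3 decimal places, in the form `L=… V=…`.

2πR = 2π·33 = 207.345115
per-turn = √(207.345115² + 21²) = √(42991.9968 + 441) = √43432.9968 = 208.405846
L = 2.5 × 208.405846 = 521.014616
V = π·2.75² × L = 23.758294 × 521.014616 = 12378.418650

L=521.015 V=12378.419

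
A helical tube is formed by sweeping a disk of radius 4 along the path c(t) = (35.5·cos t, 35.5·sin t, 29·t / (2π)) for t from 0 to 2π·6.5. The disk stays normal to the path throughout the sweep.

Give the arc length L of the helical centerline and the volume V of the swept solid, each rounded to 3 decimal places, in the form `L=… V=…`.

L=1462.047 V=73490.521

2πR = 2π·35.5 = 223.053078
per-turn = √(223.053078² + 29²) = √(49752.6758 + 841) = √50593.6758 = 224.930380
L = 6.5 × 224.930380 = 1462.047469
V = π·4² × L = 50.265482 × 1462.047469 = 73490.521411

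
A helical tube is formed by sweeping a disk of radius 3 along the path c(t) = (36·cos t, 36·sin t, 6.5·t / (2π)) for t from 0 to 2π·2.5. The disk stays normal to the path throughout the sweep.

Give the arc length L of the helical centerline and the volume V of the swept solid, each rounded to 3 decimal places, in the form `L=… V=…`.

2πR = 2π·36 = 226.194671
per-turn = √(226.194671² + 6.5²) = √(51164.0292 + 42.25) = √51206.2792 = 226.288045
L = 2.5 × 226.288045 = 565.720112
V = π·3² × L = 28.274334 × 565.720112 = 15995.359330

L=565.720 V=15995.359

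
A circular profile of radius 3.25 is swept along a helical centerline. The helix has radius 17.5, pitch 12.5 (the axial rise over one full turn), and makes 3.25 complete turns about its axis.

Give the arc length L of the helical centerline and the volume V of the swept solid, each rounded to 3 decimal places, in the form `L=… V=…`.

L=359.658 V=11934.555

2πR = 2π·17.5 = 109.955743
per-turn = √(109.955743² + 12.5²) = √(12090.2654 + 156.25) = √12246.5154 = 110.663975
L = 3.25 × 110.663975 = 359.657919
V = π·3.25² × L = 33.183072 × 359.657919 = 11934.554772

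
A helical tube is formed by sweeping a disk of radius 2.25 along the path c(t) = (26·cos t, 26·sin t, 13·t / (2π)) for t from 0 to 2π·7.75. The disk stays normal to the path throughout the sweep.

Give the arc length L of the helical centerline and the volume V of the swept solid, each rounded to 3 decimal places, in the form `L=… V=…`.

L=1270.064 V=20199.499

2πR = 2π·26 = 163.362818
per-turn = √(163.362818² + 13²) = √(26687.4103 + 169) = √26856.4103 = 163.879255
L = 7.75 × 163.879255 = 1270.064228
V = π·2.25² × L = 15.904313 × 1270.064228 = 20199.498772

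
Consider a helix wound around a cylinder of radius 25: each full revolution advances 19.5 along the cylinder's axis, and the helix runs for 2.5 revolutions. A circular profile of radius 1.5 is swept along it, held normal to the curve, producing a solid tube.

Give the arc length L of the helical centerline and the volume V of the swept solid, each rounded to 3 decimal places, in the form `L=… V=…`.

L=395.713 V=2797.134

2πR = 2π·25 = 157.079633
per-turn = √(157.079633² + 19.5²) = √(24674.0110 + 380.25) = √25054.2610 = 158.285378
L = 2.5 × 158.285378 = 395.713446
V = π·1.5² × L = 7.068583 × 395.713446 = 2797.133523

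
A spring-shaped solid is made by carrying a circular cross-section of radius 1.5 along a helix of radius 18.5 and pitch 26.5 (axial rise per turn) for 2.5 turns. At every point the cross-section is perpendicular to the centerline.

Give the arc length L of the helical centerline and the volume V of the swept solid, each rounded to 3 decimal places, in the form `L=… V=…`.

L=298.053 V=2106.816

2πR = 2π·18.5 = 116.238928
per-turn = √(116.238928² + 26.5²) = √(13511.4884 + 702.25) = √14213.7384 = 119.221384
L = 2.5 × 119.221384 = 298.053460
V = π·1.5² × L = 7.068583 × 298.053460 = 2106.815762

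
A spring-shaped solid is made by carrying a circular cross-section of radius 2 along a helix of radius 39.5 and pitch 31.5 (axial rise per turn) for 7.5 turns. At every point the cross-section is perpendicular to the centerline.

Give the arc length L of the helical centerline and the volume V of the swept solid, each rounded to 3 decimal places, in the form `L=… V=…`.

L=1876.326 V=23578.612

2πR = 2π·39.5 = 248.185820
per-turn = √(248.185820² + 31.5²) = √(61596.2011 + 992.25) = √62588.4511 = 250.176840
L = 7.5 × 250.176840 = 1876.326297
V = π·2² × L = 12.566371 × 1876.326297 = 23578.611641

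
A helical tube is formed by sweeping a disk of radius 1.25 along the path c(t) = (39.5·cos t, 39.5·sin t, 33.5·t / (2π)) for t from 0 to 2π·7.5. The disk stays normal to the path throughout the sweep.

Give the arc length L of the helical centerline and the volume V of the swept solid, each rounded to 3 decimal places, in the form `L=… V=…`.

L=1878.274 V=9219.955

2πR = 2π·39.5 = 248.185820
per-turn = √(248.185820² + 33.5²) = √(61596.2011 + 1122.25) = √62718.4511 = 250.436521
L = 7.5 × 250.436521 = 1878.273908
V = π·1.25² × L = 4.908739 × 1878.273908 = 9219.955484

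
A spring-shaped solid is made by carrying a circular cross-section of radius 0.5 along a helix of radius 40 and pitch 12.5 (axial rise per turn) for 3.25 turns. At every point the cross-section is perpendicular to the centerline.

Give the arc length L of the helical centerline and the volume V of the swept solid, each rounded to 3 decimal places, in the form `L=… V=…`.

2πR = 2π·40 = 251.327412
per-turn = √(251.327412² + 12.5²) = √(63165.4682 + 156.25) = √63321.7182 = 251.638070
L = 3.25 × 251.638070 = 817.823727
V = π·0.5² × L = 0.785398 × 817.823727 = 642.317253

L=817.824 V=642.317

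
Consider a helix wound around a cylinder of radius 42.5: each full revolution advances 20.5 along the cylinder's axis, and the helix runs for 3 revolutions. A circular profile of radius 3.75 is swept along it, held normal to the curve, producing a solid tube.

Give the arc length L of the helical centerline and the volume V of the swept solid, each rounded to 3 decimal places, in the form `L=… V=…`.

L=803.463 V=35495.921

2πR = 2π·42.5 = 267.035376
per-turn = √(267.035376² + 20.5²) = √(71307.8918 + 420.25) = √71728.1418 = 267.821100
L = 3 × 267.821100 = 803.463301
V = π·3.75² × L = 44.178647 × 803.463301 = 35495.921308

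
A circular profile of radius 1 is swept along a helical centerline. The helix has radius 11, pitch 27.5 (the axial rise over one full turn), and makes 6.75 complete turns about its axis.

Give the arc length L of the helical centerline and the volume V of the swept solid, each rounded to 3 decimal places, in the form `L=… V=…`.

L=502.099 V=1577.391

2πR = 2π·11 = 69.115038
per-turn = √(69.115038² + 27.5²) = √(4776.8885 + 756.25) = √5533.1385 = 74.385069
L = 6.75 × 74.385069 = 502.099218
V = π·1² × L = 3.141593 × 502.099218 = 1577.391213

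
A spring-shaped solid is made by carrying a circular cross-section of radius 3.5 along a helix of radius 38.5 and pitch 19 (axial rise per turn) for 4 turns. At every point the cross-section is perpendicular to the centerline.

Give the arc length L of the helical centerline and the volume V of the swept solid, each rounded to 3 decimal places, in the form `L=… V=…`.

L=970.591 V=37352.704

2πR = 2π·38.5 = 241.902634
per-turn = √(241.902634² + 19²) = √(58516.8845 + 361) = √58877.8845 = 242.647655
L = 4 × 242.647655 = 970.590620
V = π·3.5² × L = 38.484510 × 970.590620 = 37352.704433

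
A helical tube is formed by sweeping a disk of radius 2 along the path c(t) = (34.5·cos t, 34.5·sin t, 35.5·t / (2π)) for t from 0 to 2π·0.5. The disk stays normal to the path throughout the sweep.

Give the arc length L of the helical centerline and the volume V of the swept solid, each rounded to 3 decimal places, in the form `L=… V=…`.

L=109.829 V=1380.149

2πR = 2π·34.5 = 216.769893
per-turn = √(216.769893² + 35.5²) = √(46989.1866 + 1260.25) = √48249.4366 = 219.657544
L = 0.5 × 219.657544 = 109.828772
V = π·2² × L = 12.566371 × 109.828772 = 1380.149052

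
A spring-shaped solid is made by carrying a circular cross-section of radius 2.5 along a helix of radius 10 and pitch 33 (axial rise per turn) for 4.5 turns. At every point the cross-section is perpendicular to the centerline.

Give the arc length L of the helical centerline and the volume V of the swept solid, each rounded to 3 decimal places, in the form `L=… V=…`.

L=319.368 V=6270.780

2πR = 2π·10 = 62.831853
per-turn = √(62.831853² + 33²) = √(3947.8418 + 1089) = √5036.8418 = 70.970711
L = 4.5 × 70.970711 = 319.368198
V = π·2.5² × L = 19.634954 × 319.368198 = 6270.779896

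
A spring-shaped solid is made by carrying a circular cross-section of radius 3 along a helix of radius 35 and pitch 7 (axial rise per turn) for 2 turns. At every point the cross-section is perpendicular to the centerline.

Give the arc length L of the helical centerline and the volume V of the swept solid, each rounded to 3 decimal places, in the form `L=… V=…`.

2πR = 2π·35 = 219.911486
per-turn = √(219.911486² + 7²) = √(48361.0616 + 49) = √48410.0616 = 220.022866
L = 2 × 220.022866 = 440.045732
V = π·3² × L = 28.274334 × 440.045732 = 12441.999950

L=440.046 V=12442.000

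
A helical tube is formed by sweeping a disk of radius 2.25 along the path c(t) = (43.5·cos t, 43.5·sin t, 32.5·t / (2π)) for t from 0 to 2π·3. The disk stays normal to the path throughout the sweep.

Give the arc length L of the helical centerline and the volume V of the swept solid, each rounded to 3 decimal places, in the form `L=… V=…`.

L=825.732 V=13132.702

2πR = 2π·43.5 = 273.318561
per-turn = √(273.318561² + 32.5²) = √(74703.0357 + 1056.25) = √75759.2857 = 275.244048
L = 3 × 275.244048 = 825.732143
V = π·2.25² × L = 15.904313 × 825.732143 = 13132.702293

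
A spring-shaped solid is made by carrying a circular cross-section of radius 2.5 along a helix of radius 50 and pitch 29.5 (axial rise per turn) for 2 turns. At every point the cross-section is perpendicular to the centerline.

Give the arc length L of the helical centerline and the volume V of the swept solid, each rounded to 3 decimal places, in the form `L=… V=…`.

2πR = 2π·50 = 314.159265
per-turn = √(314.159265² + 29.5²) = √(98696.0440 + 870.25) = √99566.2940 = 315.541271
L = 2 × 315.541271 = 631.082543
V = π·2.5² × L = 19.634954 × 631.082543 = 12391.276755

L=631.083 V=12391.277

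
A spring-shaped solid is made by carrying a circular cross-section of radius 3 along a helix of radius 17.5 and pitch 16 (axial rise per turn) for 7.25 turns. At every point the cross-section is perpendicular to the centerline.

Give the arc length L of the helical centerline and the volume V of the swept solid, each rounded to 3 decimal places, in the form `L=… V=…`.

L=805.575 V=22777.088

2πR = 2π·17.5 = 109.955743
per-turn = √(109.955743² + 16²) = √(12090.2654 + 256) = √12346.2654 = 111.113750
L = 7.25 × 111.113750 = 805.574686
V = π·3² × L = 28.274334 × 805.574686 = 22777.087637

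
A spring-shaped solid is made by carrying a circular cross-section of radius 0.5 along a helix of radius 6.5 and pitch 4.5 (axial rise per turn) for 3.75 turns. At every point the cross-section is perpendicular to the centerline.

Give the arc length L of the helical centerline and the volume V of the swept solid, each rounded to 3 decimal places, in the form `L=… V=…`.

2πR = 2π·6.5 = 40.840704
per-turn = √(40.840704² + 4.5²) = √(1667.9631 + 20.25) = √1688.2131 = 41.087871
L = 3.75 × 41.087871 = 154.079516
V = π·0.5² × L = 0.785398 × 154.079516 = 121.013769

L=154.080 V=121.014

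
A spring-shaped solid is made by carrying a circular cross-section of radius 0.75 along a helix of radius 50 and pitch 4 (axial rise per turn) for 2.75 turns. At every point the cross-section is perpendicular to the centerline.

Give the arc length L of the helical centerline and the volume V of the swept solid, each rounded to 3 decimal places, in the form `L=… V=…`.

2πR = 2π·50 = 314.159265
per-turn = √(314.159265² + 4²) = √(98696.0440 + 16) = √98712.0440 = 314.184729
L = 2.75 × 314.184729 = 864.008005
V = π·0.75² × L = 1.767146 × 864.008005 = 1526.828176

L=864.008 V=1526.828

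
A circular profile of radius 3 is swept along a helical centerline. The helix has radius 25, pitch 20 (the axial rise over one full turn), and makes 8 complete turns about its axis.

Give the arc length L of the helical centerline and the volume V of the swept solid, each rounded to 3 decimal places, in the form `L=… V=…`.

2πR = 2π·25 = 157.079633
per-turn = √(157.079633² + 20²) = √(24674.0110 + 400) = √25074.0110 = 158.347753
L = 8 × 158.347753 = 1266.782027
V = π·3² × L = 28.274334 × 1266.782027 = 35817.417990

L=1266.782 V=35817.418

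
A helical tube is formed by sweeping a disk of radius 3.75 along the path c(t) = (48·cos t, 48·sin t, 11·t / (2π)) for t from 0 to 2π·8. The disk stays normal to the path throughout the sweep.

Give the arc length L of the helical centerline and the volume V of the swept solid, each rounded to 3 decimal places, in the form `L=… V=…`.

2πR = 2π·48 = 301.592895
per-turn = √(301.592895² + 11²) = √(90958.2742 + 121) = √91079.2742 = 301.793430
L = 8 × 301.793430 = 2414.347437
V = π·3.75² × L = 44.178647 × 2414.347437 = 106662.602406

L=2414.347 V=106662.602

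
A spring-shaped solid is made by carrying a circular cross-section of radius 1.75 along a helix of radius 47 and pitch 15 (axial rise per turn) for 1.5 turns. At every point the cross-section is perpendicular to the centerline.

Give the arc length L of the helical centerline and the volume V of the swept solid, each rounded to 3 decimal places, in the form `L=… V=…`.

L=443.536 V=4267.313

2πR = 2π·47 = 295.309709
per-turn = √(295.309709² + 15²) = √(87207.8245 + 225) = √87432.8245 = 295.690420
L = 1.5 × 295.690420 = 443.535630
V = π·1.75² × L = 9.621128 × 443.535630 = 4267.312848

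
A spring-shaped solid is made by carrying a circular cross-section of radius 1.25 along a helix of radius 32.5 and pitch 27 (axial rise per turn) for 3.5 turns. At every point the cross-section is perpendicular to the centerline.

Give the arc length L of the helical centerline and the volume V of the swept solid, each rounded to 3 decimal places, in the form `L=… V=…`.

L=720.933 V=3538.870

2πR = 2π·32.5 = 204.203522
per-turn = √(204.203522² + 27²) = √(41699.0786 + 729) = √42428.0786 = 205.980772
L = 3.5 × 205.980772 = 720.932703
V = π·1.25² × L = 4.908739 × 720.932703 = 3538.870132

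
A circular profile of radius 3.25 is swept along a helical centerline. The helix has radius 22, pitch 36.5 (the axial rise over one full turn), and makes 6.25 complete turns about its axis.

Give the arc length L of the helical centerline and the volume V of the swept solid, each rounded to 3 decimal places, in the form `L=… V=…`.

L=893.549 V=29650.702

2πR = 2π·22 = 138.230077
per-turn = √(138.230077² + 36.5²) = √(19107.5541 + 1332.25) = √20439.8041 = 142.967843
L = 6.25 × 142.967843 = 893.549018
V = π·3.25² × L = 33.183072 × 893.549018 = 29650.701777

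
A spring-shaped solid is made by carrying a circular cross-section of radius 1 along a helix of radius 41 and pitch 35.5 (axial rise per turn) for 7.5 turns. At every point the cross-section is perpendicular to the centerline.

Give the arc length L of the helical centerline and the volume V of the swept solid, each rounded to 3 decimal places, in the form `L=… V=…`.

2πR = 2π·41 = 257.610598
per-turn = √(257.610598² + 35.5²) = √(66363.2200 + 1260.25) = √67623.4700 = 260.045131
L = 7.5 × 260.045131 = 1950.338480
V = π·1² × L = 3.141593 × 1950.338480 = 6127.169041

L=1950.338 V=6127.169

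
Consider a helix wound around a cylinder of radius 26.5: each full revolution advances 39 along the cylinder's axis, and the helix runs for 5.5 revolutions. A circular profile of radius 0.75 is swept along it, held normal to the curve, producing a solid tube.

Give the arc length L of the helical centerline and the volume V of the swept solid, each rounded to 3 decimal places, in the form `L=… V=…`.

2πR = 2π·26.5 = 166.504411
per-turn = √(166.504411² + 39²) = √(27723.7188 + 1521) = √29244.7188 = 171.010873
L = 5.5 × 171.010873 = 940.559803
V = π·0.75² × L = 1.767146 × 940.559803 = 1662.106369

L=940.560 V=1662.106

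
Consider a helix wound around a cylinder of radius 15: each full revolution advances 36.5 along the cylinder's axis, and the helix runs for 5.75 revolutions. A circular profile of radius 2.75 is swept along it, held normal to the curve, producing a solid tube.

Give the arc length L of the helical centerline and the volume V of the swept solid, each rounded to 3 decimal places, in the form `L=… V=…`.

L=581.145 V=13807.023

2πR = 2π·15 = 94.247780
per-turn = √(94.247780² + 36.5²) = √(8882.6440 + 1332.25) = √10214.8940 = 101.068759
L = 5.75 × 101.068759 = 581.145362
V = π·2.75² × L = 23.758294 × 581.145362 = 13807.022621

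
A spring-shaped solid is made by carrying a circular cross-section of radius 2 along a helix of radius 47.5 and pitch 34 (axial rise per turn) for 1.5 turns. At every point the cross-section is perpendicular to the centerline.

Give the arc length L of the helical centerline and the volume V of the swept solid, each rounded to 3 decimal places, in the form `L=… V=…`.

2πR = 2π·47.5 = 298.451302
per-turn = √(298.451302² + 34²) = √(89073.1797 + 1156) = √90229.1797 = 300.381723
L = 1.5 × 300.381723 = 450.572585
V = π·2² × L = 12.566371 × 450.572585 = 5662.062092

L=450.573 V=5662.062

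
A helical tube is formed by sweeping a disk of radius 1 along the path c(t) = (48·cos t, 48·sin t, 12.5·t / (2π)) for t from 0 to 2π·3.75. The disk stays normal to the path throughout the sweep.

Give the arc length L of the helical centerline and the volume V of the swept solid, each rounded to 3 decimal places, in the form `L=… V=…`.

L=1131.944 V=3556.108

2πR = 2π·48 = 301.592895
per-turn = √(301.592895² + 12.5²) = √(90958.2742 + 156.25) = √91114.5242 = 301.851825
L = 3.75 × 301.851825 = 1131.944343
V = π·1² × L = 3.141593 × 1131.944343 = 3556.108033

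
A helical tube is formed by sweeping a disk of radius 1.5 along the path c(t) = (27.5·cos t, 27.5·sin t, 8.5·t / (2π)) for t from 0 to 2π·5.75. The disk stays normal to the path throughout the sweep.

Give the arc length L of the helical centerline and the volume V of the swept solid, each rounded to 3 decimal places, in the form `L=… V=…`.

2πR = 2π·27.5 = 172.787596
per-turn = √(172.787596² + 8.5²) = √(29855.5533 + 72.25) = √29927.8033 = 172.996541
L = 5.75 × 172.996541 = 994.730113
V = π·1.5² × L = 7.068583 × 994.730113 = 7031.332832

L=994.730 V=7031.333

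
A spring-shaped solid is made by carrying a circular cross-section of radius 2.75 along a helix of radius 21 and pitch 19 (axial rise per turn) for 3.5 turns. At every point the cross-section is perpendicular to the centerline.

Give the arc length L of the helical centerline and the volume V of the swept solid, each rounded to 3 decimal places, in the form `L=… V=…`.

L=466.577 V=11085.085

2πR = 2π·21 = 131.946891
per-turn = √(131.946891² + 19²) = √(17409.9822 + 361) = √17770.9822 = 133.307847
L = 3.5 × 133.307847 = 466.577466
V = π·2.75² × L = 23.758294 × 466.577466 = 11085.084811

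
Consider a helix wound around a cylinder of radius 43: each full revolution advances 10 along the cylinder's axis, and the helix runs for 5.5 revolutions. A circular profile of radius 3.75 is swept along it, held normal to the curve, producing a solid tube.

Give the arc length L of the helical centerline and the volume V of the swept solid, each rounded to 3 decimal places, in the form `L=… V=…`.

L=1486.991 V=65693.242

2πR = 2π·43 = 270.176968
per-turn = √(270.176968² + 10²) = √(72995.5942 + 100) = √73095.5942 = 270.361969
L = 5.5 × 270.361969 = 1486.990828
V = π·3.75² × L = 44.178647 × 1486.990828 = 65693.242430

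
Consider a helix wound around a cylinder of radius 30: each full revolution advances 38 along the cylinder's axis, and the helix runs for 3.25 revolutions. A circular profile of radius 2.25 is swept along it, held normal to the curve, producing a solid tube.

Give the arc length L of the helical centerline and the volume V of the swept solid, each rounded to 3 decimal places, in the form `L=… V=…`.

2πR = 2π·30 = 188.495559
per-turn = √(188.495559² + 38²) = √(35530.5758 + 1444) = √36974.5758 = 192.287742
L = 3.25 × 192.287742 = 624.935163
V = π·2.25² × L = 15.904313 × 624.935163 = 9939.164310

L=624.935 V=9939.164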